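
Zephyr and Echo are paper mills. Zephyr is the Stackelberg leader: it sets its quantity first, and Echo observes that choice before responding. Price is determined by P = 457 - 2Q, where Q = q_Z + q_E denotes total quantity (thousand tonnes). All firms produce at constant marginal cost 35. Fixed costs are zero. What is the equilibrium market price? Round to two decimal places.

Solve by backward induction. Given q_Z, the follower Echo maximises π_E = (457 - 2q_Z - 2q_E)q_E - 35q_E.
∂π_E/∂q_E = 422 - 2q_Z - 4q_E = 0 gives the reaction function q_E = (422 - 2q_Z)/4.
Zephyr substitutes q_E(q_Z) into its own profit: π_Z = q_Z(457 - 2q_Z - (422 - 2q_Z)/2) - 35q_Z = (246 - q_Z)q_Z - 35q_Z.
Maximising: ∂π_Z/∂q_Z = 211 - 2q_Z = 0, giving q_Z = 211/2.
Then q_E = (422 - 2·(211/2))/4 = 211/4.
Total output Q = 633/4, so price P = 457 - 2·(633/4) = 281/2.

140.50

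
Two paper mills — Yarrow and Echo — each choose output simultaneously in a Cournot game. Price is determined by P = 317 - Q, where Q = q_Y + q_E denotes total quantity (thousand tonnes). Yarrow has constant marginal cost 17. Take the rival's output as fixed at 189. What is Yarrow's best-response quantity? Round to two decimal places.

With the rival's output fixed at 189, Yarrow's profit is π_Y = (317 - 189 - q_Y)q_Y - (17q_Y) = (128 - q_Y)q_Y - (17q_Y).
∂π_Y/∂q_Y = 111 - 2q_Y = 0, so q_Y = 111/2.

55.50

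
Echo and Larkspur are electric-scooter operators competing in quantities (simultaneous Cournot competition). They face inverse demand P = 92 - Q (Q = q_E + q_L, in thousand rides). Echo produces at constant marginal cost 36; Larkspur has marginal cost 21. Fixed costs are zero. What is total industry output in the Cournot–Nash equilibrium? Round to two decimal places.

42.33

Echo's profit: π_E = (92 - Q)q_E - (36q_E). Setting ∂π_E/∂q_E = 0: 56 - 2q_E - (q_L) = 0.
Larkspur's first-order condition: 71 - 2q_L - (q_E) = 0.
Rearranging gives the reaction functions q_E = (56 - q_L)/2 and q_L = (71 - q_E)/2.
Substituting one into the other gives q_E = 41/3 and q_L = 86/3.
Total output Q = 41/3 + 86/3 = 127/3.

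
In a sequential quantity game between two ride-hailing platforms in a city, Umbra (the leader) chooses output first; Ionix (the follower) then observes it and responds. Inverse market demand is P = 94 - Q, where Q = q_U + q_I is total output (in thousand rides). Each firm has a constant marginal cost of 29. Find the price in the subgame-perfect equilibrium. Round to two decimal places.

Solve by backward induction. Given q_U, the follower Ionix maximises π_I = (94 - q_U - q_I)q_I - 29q_I.
Setting the follower's marginal profit to zero, 65 - q_U - 2q_I = 0, i.e. q_I = (65 - q_U)/2.
Umbra substitutes q_I(q_U) into its own profit: π_U = q_U(94 - q_U - (65 - q_U)/2) - 29q_U = (123/2 - (1/2)q_U)q_U - 29q_U.
Maximising: ∂π_U/∂q_U = 65/2 - q_U = 0, giving q_U = 65/2.
Then q_I = (65 - 65/2)/2 = 65/4.
Total output Q = 195/4, so price P = 94 - 195/4 = 181/4.

45.25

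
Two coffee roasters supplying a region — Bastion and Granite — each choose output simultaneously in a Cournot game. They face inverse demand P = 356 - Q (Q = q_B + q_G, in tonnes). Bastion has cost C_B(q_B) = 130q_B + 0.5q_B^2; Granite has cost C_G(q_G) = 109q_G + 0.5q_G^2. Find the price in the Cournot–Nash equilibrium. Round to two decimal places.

Bastion's profit: π_B = (356 - Q)q_B - (130q_B + (1/2)q_B²). Setting ∂π_B/∂q_B = 0: 226 - 3q_B - (q_G) = 0.
Granite's first-order condition: 247 - 3q_G - (q_B) = 0.
So q_B = (226 - q_G)/3 and q_G = (247 - q_B)/3.
Substituting one into the other gives q_B = 431/8 and q_G = 515/8.
Total output Q = 473/4, so price P = 356 - 473/4 = 951/4.

237.75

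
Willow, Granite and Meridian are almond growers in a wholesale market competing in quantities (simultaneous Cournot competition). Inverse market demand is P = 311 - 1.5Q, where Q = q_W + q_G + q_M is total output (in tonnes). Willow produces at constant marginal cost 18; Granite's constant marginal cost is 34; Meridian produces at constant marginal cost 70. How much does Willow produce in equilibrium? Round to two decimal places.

60.17

Willow's profit: π_W = (311 - 1.5Q)q_W - (18q_W). Setting ∂π_W/∂q_W = 0: 293 - 3q_W - (3/2)(q_G + q_M) = 0.
Granite's first-order condition: 277 - 3q_G - (3/2)(q_W + q_M) = 0.
Meridian's first-order condition: 241 - 3q_M - (3/2)(q_W + q_G) = 0.
Summing all 3 equations gives 811 − 6Q = 0, hence Q = 811/6.
Back-substituting: q_W = (293 − 811/4)/(3/2) = 361/6, q_G = (277 − 811/4)/(3/2) = 99/2, q_M = (241 − 811/4)/(3/2) = 51/2.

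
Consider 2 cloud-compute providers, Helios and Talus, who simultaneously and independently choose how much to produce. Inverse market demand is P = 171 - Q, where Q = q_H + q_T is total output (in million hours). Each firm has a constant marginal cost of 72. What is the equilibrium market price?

Each firm earns π_i = (171 - Q)q_i - 72q_i.
Setting ∂π_i/∂q_i = 0 with rivals' quantities fixed: 99 - 2q_i - q_j = 0.
With identical firms every q_j equals q_i, so q_j = q_i and 99 = 3q_i, giving q_i = 33.
Total output Q = 66, so price P = 171 - 66 = 105.

105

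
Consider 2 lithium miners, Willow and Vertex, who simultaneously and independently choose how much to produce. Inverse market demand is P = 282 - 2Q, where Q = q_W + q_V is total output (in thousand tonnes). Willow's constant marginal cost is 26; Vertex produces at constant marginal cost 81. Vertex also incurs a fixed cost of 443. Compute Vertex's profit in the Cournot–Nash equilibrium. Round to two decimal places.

Willow's profit: π_W = (282 - 2Q)q_W - (26q_W). Setting ∂π_W/∂q_W = 0: 256 - 4q_W - 2(q_V) = 0.
Vertex's profit: π_V = (282 - 2Q)q_V - (81q_V). Setting ∂π_V/∂q_V = 0: 201 - 4q_V - 2(q_W) = 0.
Best responses: q_W = (256 - 2q_V)/4, q_V = (201 - 2q_W)/4.
Solving the pair: q_W = 311/6, q_V = 73/3.
Price P = 282 - 2·(457/6) = 389/3.
Vertex's profit: (389/3 - 81)·(73/3) - 443 = 741.2222.

741.22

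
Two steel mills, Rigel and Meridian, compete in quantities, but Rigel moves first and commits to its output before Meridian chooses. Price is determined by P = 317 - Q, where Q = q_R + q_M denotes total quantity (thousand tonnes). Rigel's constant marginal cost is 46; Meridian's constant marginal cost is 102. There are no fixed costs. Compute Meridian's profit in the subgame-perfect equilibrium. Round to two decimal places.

663.06

The follower Meridian best-responds to any q_R: π_M = (317 - Q)q_M - 102q_M.
Follower FOC: 215 - q_R - 2q_M = 0, so q_M(q_R) = (215 - q_R)/2.
The leader anticipates this reaction. Substituting into P = 317 - Q gives P = 419/2 - (1/2)q_R, so π_R = (419/2 - (1/2)q_R)q_R - 46q_R.
The leader's first-order condition 327/2 - q_R = 0 yields q_R = 327/2.
Then q_M = (215 - 327/2)/2 = 103/4.
Price P = 317 - 757/4 = 511/4.
Meridian's profit: (511/4 - 102)·(103/4) = 663.0625.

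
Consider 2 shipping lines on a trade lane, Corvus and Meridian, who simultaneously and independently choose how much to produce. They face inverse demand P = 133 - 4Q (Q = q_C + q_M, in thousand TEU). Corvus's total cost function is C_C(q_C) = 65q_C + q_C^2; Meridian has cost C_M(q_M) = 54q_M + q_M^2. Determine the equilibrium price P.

Corvus's profit: π_C = (133 - 4Q)q_C - (65q_C + q_C²). Setting ∂π_C/∂q_C = 0: 68 - 10q_C - 4(q_M) = 0.
Meridian's profit: π_M = (133 - 4Q)q_M - (54q_M + q_M²). Setting ∂π_M/∂q_M = 0: 79 - 10q_M - 4(q_C) = 0.
Rearranging gives the reaction functions q_C = (68 - 4q_M)/10 and q_M = (79 - 4q_C)/10.
Substituting one into the other gives q_C = 13/3 and q_M = 37/6.
Total output Q = 21/2, so price P = 133 - 4·(21/2) = 91.

91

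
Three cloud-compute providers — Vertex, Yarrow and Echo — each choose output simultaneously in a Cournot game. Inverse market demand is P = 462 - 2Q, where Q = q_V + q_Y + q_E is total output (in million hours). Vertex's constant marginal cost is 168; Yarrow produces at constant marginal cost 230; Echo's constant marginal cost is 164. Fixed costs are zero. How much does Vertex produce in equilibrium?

44

Vertex's profit: π_V = (462 - 2Q)q_V - (168q_V). Setting ∂π_V/∂q_V = 0: 294 - 4q_V - 2(q_Y + q_E) = 0.
Yarrow's profit: π_Y = (462 - 2Q)q_Y - (230q_Y). Setting ∂π_Y/∂q_Y = 0: 232 - 4q_Y - 2(q_V + q_E) = 0.
Echo's profit: π_E = (462 - 2Q)q_E - (164q_E). Setting ∂π_E/∂q_E = 0: 298 - 4q_E - 2(q_V + q_Y) = 0.
Adding the 3 first-order conditions: 824 − 8Q = 0, so Q = 103.
Back-substituting: q_V = (294 − 206)/2 = 44, q_Y = (232 − 206)/2 = 13, q_E = (298 − 206)/2 = 46.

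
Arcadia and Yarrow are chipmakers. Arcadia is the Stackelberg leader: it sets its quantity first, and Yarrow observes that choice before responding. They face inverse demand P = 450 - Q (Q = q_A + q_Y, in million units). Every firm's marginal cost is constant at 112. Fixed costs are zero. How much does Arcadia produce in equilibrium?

The follower Yarrow best-responds to any q_A: π_Y = (450 - Q)q_Y - 112q_Y.
Follower FOC: 338 - q_A - 2q_Y = 0, so q_Y(q_A) = (338 - q_A)/2.
Arcadia substitutes q_Y(q_A) into its own profit: π_A = q_A(450 - q_A - (338 - q_A)/2) - 112q_A = (281 - (1/2)q_A)q_A - 112q_A.
Maximising: ∂π_A/∂q_A = 169 - q_A = 0, giving q_A = 169.
Then q_Y = (338 - 169)/2 = 169/2.

169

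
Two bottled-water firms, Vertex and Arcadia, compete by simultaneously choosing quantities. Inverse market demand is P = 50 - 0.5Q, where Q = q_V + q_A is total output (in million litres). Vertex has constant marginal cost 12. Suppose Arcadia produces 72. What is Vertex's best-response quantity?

2

With the rival's output fixed at 72, Vertex's profit is π_V = (50 - (1/2)·72 - (1/2)q_V)q_V - (12q_V) = (14 - (1/2)q_V)q_V - (12q_V).
∂π_V/∂q_V = 2 - q_V = 0, so q_V = 2.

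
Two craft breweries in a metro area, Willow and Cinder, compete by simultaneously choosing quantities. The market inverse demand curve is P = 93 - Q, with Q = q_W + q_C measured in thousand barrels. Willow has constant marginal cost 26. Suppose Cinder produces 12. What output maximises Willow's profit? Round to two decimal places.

27.50

With the rival's output fixed at 12, Willow's profit is π_W = (93 - 12 - q_W)q_W - (26q_W) = (81 - q_W)q_W - (26q_W).
∂π_W/∂q_W = 55 - 2q_W = 0, so q_W = 55/2.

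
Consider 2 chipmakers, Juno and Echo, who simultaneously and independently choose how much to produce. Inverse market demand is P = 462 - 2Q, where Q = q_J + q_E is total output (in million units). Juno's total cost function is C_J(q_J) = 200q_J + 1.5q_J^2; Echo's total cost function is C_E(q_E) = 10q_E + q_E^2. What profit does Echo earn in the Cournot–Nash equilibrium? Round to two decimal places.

Juno's profit: π_J = (462 - 2Q)q_J - (200q_J + (3/2)q_J²). Setting ∂π_J/∂q_J = 0: 262 - 7q_J - 2(q_E) = 0.
Echo's profit: π_E = (462 - 2Q)q_E - (10q_E + q_E²). Setting ∂π_E/∂q_E = 0: 452 - 6q_E - 2(q_J) = 0.
Rearranging gives the reaction functions q_J = (262 - 2q_E)/7 and q_E = (452 - 2q_J)/6.
Substituting one into the other gives q_J = 334/19 and q_E = 1320/19.
Price P = 462 - 2·(1654/19) = 287.8947.
Echo's profit: 287.8947·(1320/19) - 10·(1320/19) - (1320/19)² = 14479.7784.

14479.78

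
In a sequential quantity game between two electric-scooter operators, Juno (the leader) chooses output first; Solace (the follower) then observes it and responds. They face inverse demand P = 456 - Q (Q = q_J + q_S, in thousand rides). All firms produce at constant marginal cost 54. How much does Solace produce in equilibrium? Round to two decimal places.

Solve by backward induction. Given q_J, the follower Solace maximises π_S = (456 - q_J - q_S)q_S - 54q_S.
∂π_S/∂q_S = 402 - q_J - 2q_S = 0 gives the reaction function q_S = (402 - q_J)/2.
The leader anticipates this reaction. Substituting into P = 456 - Q gives P = 255 - (1/2)q_J, so π_J = (255 - (1/2)q_J)q_J - 54q_J.
Maximising: ∂π_J/∂q_J = 201 - q_J = 0, giving q_J = 201.
Then q_S = (402 - 201)/2 = 201/2.

100.50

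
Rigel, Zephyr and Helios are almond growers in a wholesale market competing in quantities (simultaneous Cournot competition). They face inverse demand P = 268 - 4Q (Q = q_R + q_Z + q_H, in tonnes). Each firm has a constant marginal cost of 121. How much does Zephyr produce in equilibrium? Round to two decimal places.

9.19

Each firm earns π_i = (268 - 4Q)q_i - 121q_i.
Setting ∂π_i/∂q_i = 0 with rivals' quantities fixed: 147 - 8q_i - 4·Σ_{j≠i} q_j = 0.
With identical firms every q_j equals q_i, so Σ_{j≠i} q_j = 2q_i and 147 = 16q_i, giving q_i = 147/16.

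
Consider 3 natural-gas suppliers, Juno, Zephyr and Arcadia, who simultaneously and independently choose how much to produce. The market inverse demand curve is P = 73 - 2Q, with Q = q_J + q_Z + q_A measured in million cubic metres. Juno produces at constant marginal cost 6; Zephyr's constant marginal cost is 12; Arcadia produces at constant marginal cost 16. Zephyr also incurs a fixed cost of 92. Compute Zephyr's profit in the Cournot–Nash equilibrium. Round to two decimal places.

Juno's profit: π_J = (73 - 2Q)q_J - (6q_J). Setting ∂π_J/∂q_J = 0: 67 - 4q_J - 2(q_Z + q_A) = 0.
Zephyr's first-order condition: 61 - 4q_Z - 2(q_J + q_A) = 0.
Arcadia's first-order condition: 57 - 4q_A - 2(q_J + q_Z) = 0.
Summing all 3 equations gives 185 − 8Q = 0, hence Q = 185/8.
Back-substituting: q_J = (67 − 185/4)/2 = 83/8, q_Z = (61 − 185/4)/2 = 59/8, q_A = (57 − 185/4)/2 = 43/8.
Price P = 73 - 2·(185/8) = 107/4.
Zephyr's profit: (107/4 - 12)·(59/8) - 92 = 537/32.

16.78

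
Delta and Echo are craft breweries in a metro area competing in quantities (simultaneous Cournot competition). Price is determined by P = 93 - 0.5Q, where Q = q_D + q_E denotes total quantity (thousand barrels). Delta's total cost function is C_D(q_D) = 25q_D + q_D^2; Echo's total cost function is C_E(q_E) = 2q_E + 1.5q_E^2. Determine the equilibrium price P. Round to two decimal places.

73.19

Delta's profit: π_D = (93 - 0.5Q)q_D - (25q_D + q_D²). Setting ∂π_D/∂q_D = 0: 68 - 3q_D - (1/2)(q_E) = 0.
Echo's profit: π_E = (93 - 0.5Q)q_E - (2q_E + (3/2)q_E²). Setting ∂π_E/∂q_E = 0: 91 - 4q_E - (1/2)(q_D) = 0.
Best responses: q_D = (68 - (1/2)q_E)/3, q_E = (91 - (1/2)q_D)/4.
Solving the pair: q_D = 906/47, q_E = 956/47.
Total output Q = 1862/47, so price P = 93 - (1/2)·(1862/47) = 73.1915.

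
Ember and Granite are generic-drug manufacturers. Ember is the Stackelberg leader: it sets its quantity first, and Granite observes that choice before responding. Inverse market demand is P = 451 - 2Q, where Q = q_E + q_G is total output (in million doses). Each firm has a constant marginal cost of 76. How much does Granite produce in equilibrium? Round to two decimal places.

46.88

The follower Granite best-responds to any q_E: π_G = (451 - 2Q)q_G - 76q_G.
∂π_G/∂q_G = 375 - 2q_E - 4q_G = 0 gives the reaction function q_G = (375 - 2q_E)/4.
Ember substitutes q_G(q_E) into its own profit: π_E = q_E(451 - 2q_E - (375 - 2q_E)/2) - 76q_E = (527/2 - q_E)q_E - 76q_E.
The leader's first-order condition 375/2 - 2q_E = 0 yields q_E = 375/4.
Then q_G = (375 - 2·(375/4))/4 = 375/8.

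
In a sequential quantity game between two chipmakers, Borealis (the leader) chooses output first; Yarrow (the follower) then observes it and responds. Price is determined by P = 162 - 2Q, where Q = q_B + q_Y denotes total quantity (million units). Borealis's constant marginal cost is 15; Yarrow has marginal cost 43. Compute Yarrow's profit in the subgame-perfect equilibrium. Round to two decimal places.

The follower Yarrow best-responds to any q_B: π_Y = (162 - 2Q)q_Y - 43q_Y.
∂π_Y/∂q_Y = 119 - 2q_B - 4q_Y = 0 gives the reaction function q_Y = (119 - 2q_B)/4.
Borealis substitutes q_Y(q_B) into its own profit: π_B = q_B(162 - 2q_B - (119 - 2q_B)/2) - 15q_B = (205/2 - q_B)q_B - 15q_B.
The leader's first-order condition 175/2 - 2q_B = 0 yields q_B = 175/4.
Then q_Y = (119 - 2·(175/4))/4 = 63/8.
Price P = 162 - 2·(413/8) = 235/4.
Yarrow's profit: (235/4 - 43)·(63/8) = 124.0313.

124.03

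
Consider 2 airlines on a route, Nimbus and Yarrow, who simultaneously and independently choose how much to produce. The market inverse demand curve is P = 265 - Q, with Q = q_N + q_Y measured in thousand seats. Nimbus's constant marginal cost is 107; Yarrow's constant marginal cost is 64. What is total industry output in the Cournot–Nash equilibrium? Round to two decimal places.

119.67

Nimbus's profit: π_N = (265 - Q)q_N - (107q_N). Setting ∂π_N/∂q_N = 0: 158 - 2q_N - (q_Y) = 0.
Yarrow's first-order condition: 201 - 2q_Y - (q_N) = 0.
Best responses: q_N = (158 - q_Y)/2, q_Y = (201 - q_N)/2.
Solving the pair: q_N = 115/3, q_Y = 244/3.
Total output Q = 115/3 + 244/3 = 359/3.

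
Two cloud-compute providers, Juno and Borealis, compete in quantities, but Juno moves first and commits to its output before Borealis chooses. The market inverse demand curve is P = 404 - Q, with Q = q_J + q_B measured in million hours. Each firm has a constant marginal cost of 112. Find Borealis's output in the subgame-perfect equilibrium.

73

Solve by backward induction. Given q_J, the follower Borealis maximises π_B = (404 - q_J - q_B)q_B - 112q_B.
∂π_B/∂q_B = 292 - q_J - 2q_B = 0 gives the reaction function q_B = (292 - q_J)/2.
The leader anticipates this reaction. Substituting into P = 404 - Q gives P = 258 - (1/2)q_J, so π_J = (258 - (1/2)q_J)q_J - 112q_J.
Maximising: ∂π_J/∂q_J = 146 - q_J = 0, giving q_J = 146.
Then q_B = (292 - 146)/2 = 73.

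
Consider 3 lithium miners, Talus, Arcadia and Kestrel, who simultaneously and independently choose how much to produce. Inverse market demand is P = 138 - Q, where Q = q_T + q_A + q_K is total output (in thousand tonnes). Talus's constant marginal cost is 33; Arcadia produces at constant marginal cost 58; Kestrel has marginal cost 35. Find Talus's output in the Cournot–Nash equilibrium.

Talus's profit: π_T = (138 - Q)q_T - (33q_T). Setting ∂π_T/∂q_T = 0: 105 - 2q_T - (q_A + q_K) = 0.
Arcadia's first-order condition: 80 - 2q_A - (q_T + q_K) = 0.
Kestrel's first-order condition: 103 - 2q_K - (q_T + q_A) = 0.
Adding the 3 conditions: 288 − 2Q − 2Q = 0, i.e. Q = 72.
Back-substituting: q_T = (105 − 72) = 33, q_A = (80 − 72) = 8, q_K = (103 − 72) = 31.

33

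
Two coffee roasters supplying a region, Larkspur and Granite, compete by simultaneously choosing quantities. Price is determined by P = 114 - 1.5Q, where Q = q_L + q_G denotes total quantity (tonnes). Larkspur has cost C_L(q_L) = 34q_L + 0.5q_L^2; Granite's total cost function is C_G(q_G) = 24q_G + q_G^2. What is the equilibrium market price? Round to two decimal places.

71.32

Larkspur's profit: π_L = (114 - 1.5Q)q_L - (34q_L + (1/2)q_L²). Setting ∂π_L/∂q_L = 0: 80 - 4q_L - (3/2)(q_G) = 0.
Granite's first-order condition: 90 - 5q_G - (3/2)(q_L) = 0.
Best responses: q_L = (80 - (3/2)q_G)/4, q_G = (90 - (3/2)q_L)/5.
Substituting one into the other gives q_L = 1060/71 and q_G = 960/71.
Total output Q = 28.4507, so price P = 114 - (3/2)·28.4507 = 71.3239.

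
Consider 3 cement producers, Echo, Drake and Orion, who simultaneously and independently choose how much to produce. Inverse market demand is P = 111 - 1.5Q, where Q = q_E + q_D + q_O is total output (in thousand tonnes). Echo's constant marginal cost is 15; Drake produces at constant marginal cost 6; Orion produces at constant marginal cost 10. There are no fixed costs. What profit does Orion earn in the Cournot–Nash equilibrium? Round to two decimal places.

Echo's profit: π_E = (111 - 1.5Q)q_E - (15q_E). Setting ∂π_E/∂q_E = 0: 96 - 3q_E - (3/2)(q_D + q_O) = 0.
Drake's first-order condition: 105 - 3q_D - (3/2)(q_E + q_O) = 0.
Orion's profit: π_O = (111 - 1.5Q)q_O - (10q_O). Setting ∂π_O/∂q_O = 0: 101 - 3q_O - (3/2)(q_E + q_D) = 0.
Summing all 3 equations gives 302 − 6Q = 0, hence Q = 151/3.
Back-substituting: q_E = (96 − 151/2)/(3/2) = 41/3, q_D = (105 − 151/2)/(3/2) = 59/3, q_O = (101 − 151/2)/(3/2) = 17.
Price P = 111 - (3/2)·(151/3) = 71/2.
Orion's profit: (71/2 - 10)·17 = 867/2.

433.50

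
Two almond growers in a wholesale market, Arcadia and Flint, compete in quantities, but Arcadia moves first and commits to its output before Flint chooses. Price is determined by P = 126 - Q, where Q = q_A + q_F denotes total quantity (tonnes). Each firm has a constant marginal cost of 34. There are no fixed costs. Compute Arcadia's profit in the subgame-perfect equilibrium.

The follower Flint best-responds to any q_A: π_F = (126 - Q)q_F - 34q_F.
Follower FOC: 92 - q_A - 2q_F = 0, so q_F(q_A) = (92 - q_A)/2.
The leader anticipates this reaction. Substituting into P = 126 - Q gives P = 80 - (1/2)q_A, so π_A = (80 - (1/2)q_A)q_A - 34q_A.
Leader FOC: 46 - q_A = 0, so q_A = 46.
Then q_F = (92 - 46)/2 = 23.
Price P = 126 - 69 = 57.
Arcadia's profit: (57 - 34)·46 = 1058.

1058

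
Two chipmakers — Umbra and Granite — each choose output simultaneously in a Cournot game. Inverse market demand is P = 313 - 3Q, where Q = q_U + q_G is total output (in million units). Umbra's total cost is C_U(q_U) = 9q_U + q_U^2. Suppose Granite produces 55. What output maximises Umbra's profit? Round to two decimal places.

With the rival's output fixed at 55, Umbra's profit is π_U = (313 - 3·55 - 3q_U)q_U - (9q_U + q_U²) = (148 - 3q_U)q_U - (9q_U + q_U²).
∂π_U/∂q_U = 139 - 8q_U = 0, so q_U = 139/8.

17.38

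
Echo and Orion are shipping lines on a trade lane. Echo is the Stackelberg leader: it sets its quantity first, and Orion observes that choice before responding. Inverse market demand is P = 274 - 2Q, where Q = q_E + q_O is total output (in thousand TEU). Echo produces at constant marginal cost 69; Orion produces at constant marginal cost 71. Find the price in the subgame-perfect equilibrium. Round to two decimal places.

120.75

Solve by backward induction. Given q_E, the follower Orion maximises π_O = (274 - 2q_E - 2q_O)q_O - 71q_O.
Setting the follower's marginal profit to zero, 203 - 2q_E - 4q_O = 0, i.e. q_O = (203 - 2q_E)/4.
Echo substitutes q_O(q_E) into its own profit: π_E = q_E(274 - 2q_E - (203 - 2q_E)/2) - 69q_E = (345/2 - q_E)q_E - 69q_E.
Leader FOC: 207/2 - 2q_E = 0, so q_E = 207/4.
Then q_O = (203 - 2·(207/4))/4 = 199/8.
Total output Q = 613/8, so price P = 274 - 2·(613/8) = 483/4.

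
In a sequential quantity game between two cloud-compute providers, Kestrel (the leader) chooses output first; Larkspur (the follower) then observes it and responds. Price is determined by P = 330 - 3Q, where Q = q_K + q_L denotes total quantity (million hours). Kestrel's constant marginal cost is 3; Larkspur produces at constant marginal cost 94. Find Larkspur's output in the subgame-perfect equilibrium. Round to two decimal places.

4.50

The follower Larkspur best-responds to any q_K: π_L = (330 - 3Q)q_L - 94q_L.
Setting the follower's marginal profit to zero, 236 - 3q_K - 6q_L = 0, i.e. q_L = (236 - 3q_K)/6.
Kestrel substitutes q_L(q_K) into its own profit: π_K = q_K(330 - 3q_K - (236 - 3q_K)/2) - 3q_K = (212 - (3/2)q_K)q_K - 3q_K.
Leader FOC: 209 - 3q_K = 0, so q_K = 209/3.
Then q_L = (236 - 3·(209/3))/6 = 9/2.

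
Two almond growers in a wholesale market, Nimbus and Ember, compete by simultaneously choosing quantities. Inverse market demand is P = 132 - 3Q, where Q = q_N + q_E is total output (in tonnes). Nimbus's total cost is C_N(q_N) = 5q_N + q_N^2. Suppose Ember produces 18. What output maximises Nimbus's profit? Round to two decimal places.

With the rival's output fixed at 18, Nimbus's profit is π_N = (132 - 3·18 - 3q_N)q_N - (5q_N + q_N²) = (78 - 3q_N)q_N - (5q_N + q_N²).
∂π_N/∂q_N = 73 - 8q_N = 0, so q_N = 73/8.

9.13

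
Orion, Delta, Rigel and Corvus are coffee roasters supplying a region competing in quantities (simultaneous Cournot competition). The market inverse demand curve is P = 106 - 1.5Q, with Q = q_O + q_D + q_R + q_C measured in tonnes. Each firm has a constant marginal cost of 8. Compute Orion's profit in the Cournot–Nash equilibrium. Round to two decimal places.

256.11

Each firm earns π_i = (106 - 1.5Q)q_i - 8q_i.
First-order condition (treating rivals' output as given): 98 - 3q_i - (3/2)·Σ_{j≠i} q_j = 0.
By symmetry each firm produces the same amount; substituting Σ_{j≠i} q_j = 3q_i yields q_i = 98/(15/2) = 196/15.
Price P = 106 - (3/2)·(784/15) = 138/5.
Orion's profit: (138/5 - 8)·(196/15) = 256.1067.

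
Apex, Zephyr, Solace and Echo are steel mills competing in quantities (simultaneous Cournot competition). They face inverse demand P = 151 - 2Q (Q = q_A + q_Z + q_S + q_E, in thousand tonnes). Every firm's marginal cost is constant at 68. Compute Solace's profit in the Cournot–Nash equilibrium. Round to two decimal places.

Each firm earns π_i = (151 - 2Q)q_i - 68q_i.
Setting ∂π_i/∂q_i = 0 with rivals' quantities fixed: 83 - 4q_i - 2·Σ_{j≠i} q_j = 0.
By symmetry each firm produces the same amount; substituting Σ_{j≠i} q_j = 3q_i yields q_i = 83/10.
Price P = 151 - 2·(166/5) = 423/5.
Solace's profit: (423/5 - 68)·(83/10) = 137.7800.

137.78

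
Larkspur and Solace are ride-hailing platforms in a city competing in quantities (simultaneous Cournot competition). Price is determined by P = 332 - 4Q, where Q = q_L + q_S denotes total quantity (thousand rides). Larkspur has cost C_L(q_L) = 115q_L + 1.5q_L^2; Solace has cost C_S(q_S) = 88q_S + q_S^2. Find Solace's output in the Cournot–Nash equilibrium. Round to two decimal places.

Larkspur's profit: π_L = (332 - 4Q)q_L - (115q_L + (3/2)q_L²). Setting ∂π_L/∂q_L = 0: 217 - 11q_L - 4(q_S) = 0.
Solace's first-order condition: 244 - 10q_S - 4(q_L) = 0.
Best responses: q_L = (217 - 4q_S)/11, q_S = (244 - 4q_L)/10.
Substituting one into the other gives q_L = 597/47 and q_S = 908/47.

19.32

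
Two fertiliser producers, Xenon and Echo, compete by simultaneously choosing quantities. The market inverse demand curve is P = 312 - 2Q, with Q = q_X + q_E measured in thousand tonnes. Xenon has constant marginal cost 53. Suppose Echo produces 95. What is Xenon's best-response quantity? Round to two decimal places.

With the rival's output fixed at 95, Xenon's profit is π_X = (312 - 2·95 - 2q_X)q_X - (53q_X) = (122 - 2q_X)q_X - (53q_X).
∂π_X/∂q_X = 69 - 4q_X = 0, so q_X = 69/4.

17.25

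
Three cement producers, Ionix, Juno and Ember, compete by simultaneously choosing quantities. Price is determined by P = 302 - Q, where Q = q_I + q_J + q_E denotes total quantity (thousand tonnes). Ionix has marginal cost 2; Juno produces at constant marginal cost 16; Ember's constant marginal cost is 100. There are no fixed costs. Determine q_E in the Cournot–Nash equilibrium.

Ionix's profit: π_I = (302 - Q)q_I - (2q_I). Setting ∂π_I/∂q_I = 0: 300 - 2q_I - (q_J + q_E) = 0.
Juno's first-order condition: 286 - 2q_J - (q_I + q_E) = 0.
Ember's first-order condition: 202 - 2q_E - (q_I + q_J) = 0.
Adding the 3 first-order conditions: 788 − 4Q = 0, so Q = 197.
Back-substituting: q_I = (300 − 197) = 103, q_J = (286 − 197) = 89, q_E = (202 − 197) = 5.

5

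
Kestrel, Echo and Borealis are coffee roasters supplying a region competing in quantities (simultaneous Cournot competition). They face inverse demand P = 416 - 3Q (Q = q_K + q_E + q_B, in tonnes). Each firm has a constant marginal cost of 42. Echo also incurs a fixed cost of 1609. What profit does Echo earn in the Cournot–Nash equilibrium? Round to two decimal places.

1305.08

A representative firm's profit is π_i = q_i(416 - 3Q) - 42q_i.
Setting ∂π_i/∂q_i = 0 with rivals' quantities fixed: 374 - 6q_i - 3·Σ_{j≠i} q_j = 0.
By symmetry each firm produces the same amount; substituting Σ_{j≠i} q_j = 2q_i yields q_i = 374/12 = 187/6.
Price P = 416 - 3·(187/2) = 271/2.
Echo's profit: (271/2 - 42)·(187/6) - 1609 = 1305.0833.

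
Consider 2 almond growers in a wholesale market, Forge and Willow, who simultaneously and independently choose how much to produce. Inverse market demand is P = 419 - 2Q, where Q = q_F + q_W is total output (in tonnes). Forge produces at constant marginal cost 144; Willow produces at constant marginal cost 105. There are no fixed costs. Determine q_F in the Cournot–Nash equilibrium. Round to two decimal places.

39.33

Forge's profit: π_F = (419 - 2Q)q_F - (144q_F). Setting ∂π_F/∂q_F = 0: 275 - 4q_F - 2(q_W) = 0.
Willow's first-order condition: 314 - 4q_W - 2(q_F) = 0.
Rearranging gives the reaction functions q_F = (275 - 2q_W)/4 and q_W = (314 - 2q_F)/4.
Solving the pair: q_F = 118/3, q_W = 353/6.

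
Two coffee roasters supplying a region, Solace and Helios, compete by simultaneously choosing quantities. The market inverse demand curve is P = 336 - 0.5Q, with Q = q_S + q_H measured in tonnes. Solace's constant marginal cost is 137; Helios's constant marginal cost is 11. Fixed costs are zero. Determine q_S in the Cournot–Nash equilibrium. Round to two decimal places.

48.67

Solace's profit: π_S = (336 - 0.5Q)q_S - (137q_S). Setting ∂π_S/∂q_S = 0: 199 - q_S - (1/2)(q_H) = 0.
Helios's profit: π_H = (336 - 0.5Q)q_H - (11q_H). Setting ∂π_H/∂q_H = 0: 325 - q_H - (1/2)(q_S) = 0.
So q_S = (199 - (1/2)q_H) and q_H = (325 - (1/2)q_S).
Substituting one into the other gives q_S = 146/3 and q_H = 902/3.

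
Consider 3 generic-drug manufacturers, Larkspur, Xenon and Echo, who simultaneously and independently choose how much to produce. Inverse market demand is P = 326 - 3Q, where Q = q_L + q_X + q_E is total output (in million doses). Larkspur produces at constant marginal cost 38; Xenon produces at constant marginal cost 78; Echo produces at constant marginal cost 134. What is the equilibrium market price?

144

Larkspur's profit: π_L = (326 - 3Q)q_L - (38q_L). Setting ∂π_L/∂q_L = 0: 288 - 6q_L - 3(q_X + q_E) = 0.
Xenon's profit: π_X = (326 - 3Q)q_X - (78q_X). Setting ∂π_X/∂q_X = 0: 248 - 6q_X - 3(q_L + q_E) = 0.
Echo's profit: π_E = (326 - 3Q)q_E - (134q_E). Setting ∂π_E/∂q_E = 0: 192 - 6q_E - 3(q_L + q_X) = 0.
Adding the 3 conditions: 728 − 6Q − 6Q = 0, i.e. Q = 182/3.
Back-substituting: q_L = (288 − 182)/3 = 106/3, q_X = (248 − 182)/3 = 22, q_E = (192 − 182)/3 = 10/3.
Total output Q = 182/3, so price P = 326 - 3·(182/3) = 144.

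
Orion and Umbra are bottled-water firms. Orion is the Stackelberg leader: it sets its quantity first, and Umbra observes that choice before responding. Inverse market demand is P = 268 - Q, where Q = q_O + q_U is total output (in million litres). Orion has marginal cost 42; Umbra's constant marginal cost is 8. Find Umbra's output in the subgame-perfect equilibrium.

82

The follower Umbra best-responds to any q_O: π_U = (268 - Q)q_U - 8q_U.
Follower FOC: 260 - q_O - 2q_U = 0, so q_U(q_O) = (260 - q_O)/2.
The leader anticipates this reaction. Substituting into P = 268 - Q gives P = 138 - (1/2)q_O, so π_O = (138 - (1/2)q_O)q_O - 42q_O.
Maximising: ∂π_O/∂q_O = 96 - q_O = 0, giving q_O = 96.
Then q_U = (260 - 96)/2 = 82.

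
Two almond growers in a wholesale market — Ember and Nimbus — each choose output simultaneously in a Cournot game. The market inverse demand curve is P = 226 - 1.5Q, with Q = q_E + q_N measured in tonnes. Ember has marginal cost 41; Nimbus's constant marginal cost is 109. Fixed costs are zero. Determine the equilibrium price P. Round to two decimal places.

Ember's profit: π_E = (226 - 1.5Q)q_E - (41q_E). Setting ∂π_E/∂q_E = 0: 185 - 3q_E - (3/2)(q_N) = 0.
Nimbus's first-order condition: 117 - 3q_N - (3/2)(q_E) = 0.
Rearranging gives the reaction functions q_E = (185 - (3/2)q_N)/3 and q_N = (117 - (3/2)q_E)/3.
Solving the pair: q_E = 506/9, q_N = 98/9.
Total output Q = 604/9, so price P = 226 - (3/2)·(604/9) = 376/3.

125.33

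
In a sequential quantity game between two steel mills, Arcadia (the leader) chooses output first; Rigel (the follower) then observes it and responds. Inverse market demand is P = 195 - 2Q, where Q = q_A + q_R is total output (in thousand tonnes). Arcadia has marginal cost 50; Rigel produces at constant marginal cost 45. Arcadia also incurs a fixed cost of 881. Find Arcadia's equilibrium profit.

Solve by backward induction. Given q_A, the follower Rigel maximises π_R = (195 - 2q_A - 2q_R)q_R - 45q_R.
Setting the follower's marginal profit to zero, 150 - 2q_A - 4q_R = 0, i.e. q_R = (150 - 2q_A)/4.
The leader anticipates this reaction. Substituting into P = 195 - 2Q gives P = 120 - q_A, so π_A = (120 - q_A)q_A - 50q_A.
The leader's first-order condition 70 - 2q_A = 0 yields q_A = 35.
Then q_R = (150 - 2·35)/4 = 20.
Price P = 195 - 2·55 = 85.
Arcadia's profit: (85 - 50)·35 - 881 = 344.

344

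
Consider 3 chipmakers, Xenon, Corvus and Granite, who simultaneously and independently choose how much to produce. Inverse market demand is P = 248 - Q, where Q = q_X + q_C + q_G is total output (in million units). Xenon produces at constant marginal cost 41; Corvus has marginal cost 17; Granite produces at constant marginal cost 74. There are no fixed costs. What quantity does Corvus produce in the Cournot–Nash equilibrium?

Xenon's profit: π_X = (248 - Q)q_X - (41q_X). Setting ∂π_X/∂q_X = 0: 207 - 2q_X - (q_C + q_G) = 0.
Corvus's first-order condition: 231 - 2q_C - (q_X + q_G) = 0.
Granite's profit: π_G = (248 - Q)q_G - (74q_G). Setting ∂π_G/∂q_G = 0: 174 - 2q_G - (q_X + q_C) = 0.
Adding the 3 conditions: 612 − 2Q − 2Q = 0, i.e. Q = 153.
Back-substituting: q_X = (207 − 153) = 54, q_C = (231 − 153) = 78, q_G = (174 − 153) = 21.

78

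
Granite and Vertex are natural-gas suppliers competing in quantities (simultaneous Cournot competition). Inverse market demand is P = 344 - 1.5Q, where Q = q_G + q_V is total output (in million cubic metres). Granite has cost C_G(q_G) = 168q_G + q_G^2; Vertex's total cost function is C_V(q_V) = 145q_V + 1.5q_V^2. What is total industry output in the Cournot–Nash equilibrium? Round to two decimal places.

Granite's profit: π_G = (344 - 1.5Q)q_G - (168q_G + q_G²). Setting ∂π_G/∂q_G = 0: 176 - 5q_G - (3/2)(q_V) = 0.
Vertex's profit: π_V = (344 - 1.5Q)q_V - (145q_V + (3/2)q_V²). Setting ∂π_V/∂q_V = 0: 199 - 6q_V - (3/2)(q_G) = 0.
So q_G = (176 - (3/2)q_V)/5 and q_V = (199 - (3/2)q_G)/6.
Substituting one into the other gives q_G = 1010/37 and q_V = 26.3423.
Total output Q = 1010/37 + 26.3423 = 53.6396.

53.64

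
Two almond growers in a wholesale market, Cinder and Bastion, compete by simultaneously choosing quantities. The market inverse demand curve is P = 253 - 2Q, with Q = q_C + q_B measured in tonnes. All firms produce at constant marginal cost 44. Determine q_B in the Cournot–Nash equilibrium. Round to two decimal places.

Each firm earns π_i = (253 - 2Q)q_i - 44q_i.
Setting ∂π_i/∂q_i = 0 with rivals' quantities fixed: 209 - 4q_i - 2q_j = 0.
With identical firms every q_j equals q_i, so q_j = q_i and 209 = 6q_i, giving q_i = 209/6.

34.83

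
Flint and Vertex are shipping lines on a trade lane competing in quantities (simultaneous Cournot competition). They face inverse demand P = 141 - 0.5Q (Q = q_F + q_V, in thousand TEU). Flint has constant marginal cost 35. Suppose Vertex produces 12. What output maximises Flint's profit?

With the rival's output fixed at 12, Flint's profit is π_F = (141 - (1/2)·12 - (1/2)q_F)q_F - (35q_F) = (135 - (1/2)q_F)q_F - (35q_F).
∂π_F/∂q_F = 100 - q_F = 0, so q_F = 100.

100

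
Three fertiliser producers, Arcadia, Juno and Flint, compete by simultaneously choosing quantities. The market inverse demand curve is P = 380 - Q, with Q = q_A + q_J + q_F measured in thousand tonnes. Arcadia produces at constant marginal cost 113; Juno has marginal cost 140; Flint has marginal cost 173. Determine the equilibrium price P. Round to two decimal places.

Arcadia's profit: π_A = (380 - Q)q_A - (113q_A). Setting ∂π_A/∂q_A = 0: 267 - 2q_A - (q_J + q_F) = 0.
Juno's first-order condition: 240 - 2q_J - (q_A + q_F) = 0.
Flint's first-order condition: 207 - 2q_F - (q_A + q_J) = 0.
Adding the 3 first-order conditions: 714 − 4Q = 0, so Q = 357/2.
Back-substituting: q_A = (267 − 357/2) = 177/2, q_J = (240 − 357/2) = 123/2, q_F = (207 − 357/2) = 57/2.
Total output Q = 357/2, so price P = 380 - 357/2 = 403/2.

201.50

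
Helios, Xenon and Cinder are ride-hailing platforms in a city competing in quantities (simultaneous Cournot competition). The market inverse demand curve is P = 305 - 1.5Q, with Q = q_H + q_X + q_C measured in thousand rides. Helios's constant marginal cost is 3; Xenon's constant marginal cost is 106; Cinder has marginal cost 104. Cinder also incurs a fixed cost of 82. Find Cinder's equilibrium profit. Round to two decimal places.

Helios's profit: π_H = (305 - 1.5Q)q_H - (3q_H). Setting ∂π_H/∂q_H = 0: 302 - 3q_H - (3/2)(q_X + q_C) = 0.
Xenon's first-order condition: 199 - 3q_X - (3/2)(q_H + q_C) = 0.
Cinder's profit: π_C = (305 - 1.5Q)q_C - (104q_C). Setting ∂π_C/∂q_C = 0: 201 - 3q_C - (3/2)(q_H + q_X) = 0.
Adding the 3 conditions: 702 − 3Q − 3Q = 0, i.e. Q = 117.
Back-substituting: q_H = (302 − 351/2)/(3/2) = 253/3, q_X = (199 − 351/2)/(3/2) = 47/3, q_C = (201 − 351/2)/(3/2) = 17.
Price P = 305 - (3/2)·117 = 259/2.
Cinder's profit: (259/2 - 104)·17 - 82 = 703/2.

351.50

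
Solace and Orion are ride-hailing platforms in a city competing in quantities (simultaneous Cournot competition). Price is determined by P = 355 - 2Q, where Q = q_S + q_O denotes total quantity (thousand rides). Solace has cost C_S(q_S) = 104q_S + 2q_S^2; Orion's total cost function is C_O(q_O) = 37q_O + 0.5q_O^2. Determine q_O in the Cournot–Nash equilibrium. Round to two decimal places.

56.72

Solace's profit: π_S = (355 - 2Q)q_S - (104q_S + 2q_S²). Setting ∂π_S/∂q_S = 0: 251 - 8q_S - 2(q_O) = 0.
Orion's profit: π_O = (355 - 2Q)q_O - (37q_O + (1/2)q_O²). Setting ∂π_O/∂q_O = 0: 318 - 5q_O - 2(q_S) = 0.
Best responses: q_S = (251 - 2q_O)/8, q_O = (318 - 2q_S)/5.
Solving the pair: q_S = 619/36, q_O = 1021/18.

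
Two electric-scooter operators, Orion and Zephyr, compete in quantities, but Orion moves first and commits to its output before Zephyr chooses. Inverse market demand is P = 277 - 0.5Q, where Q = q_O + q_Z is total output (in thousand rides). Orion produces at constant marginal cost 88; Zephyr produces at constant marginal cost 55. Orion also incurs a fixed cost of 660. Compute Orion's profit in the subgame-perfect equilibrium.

Solve by backward induction. Given q_O, the follower Zephyr maximises π_Z = (277 - (1/2)q_O - (1/2)q_Z)q_Z - 55q_Z.
∂π_Z/∂q_Z = 222 - (1/2)q_O - q_Z = 0 gives the reaction function q_Z = (222 - (1/2)q_O).
The leader anticipates this reaction. Substituting into P = 277 - 0.5Q gives P = 166 - (1/4)q_O, so π_O = (166 - (1/4)q_O)q_O - 88q_O.
Maximising: ∂π_O/∂q_O = 78 - (1/2)q_O = 0, giving q_O = 156.
Then q_Z = (222 - (1/2)·156) = 144.
Price P = 277 - (1/2)·300 = 127.
Orion's profit: (127 - 88)·156 - 660 = 5424.

5424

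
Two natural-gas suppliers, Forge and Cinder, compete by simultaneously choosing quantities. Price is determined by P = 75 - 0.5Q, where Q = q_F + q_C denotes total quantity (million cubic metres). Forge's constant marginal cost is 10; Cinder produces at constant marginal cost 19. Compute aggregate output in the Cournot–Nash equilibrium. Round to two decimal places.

80.67

Forge's profit: π_F = (75 - 0.5Q)q_F - (10q_F). Setting ∂π_F/∂q_F = 0: 65 - q_F - (1/2)(q_C) = 0.
Cinder's first-order condition: 56 - q_C - (1/2)(q_F) = 0.
Rearranging gives the reaction functions q_F = (65 - (1/2)q_C) and q_C = (56 - (1/2)q_F).
Solving the pair: q_F = 148/3, q_C = 94/3.
Total output Q = 148/3 + 94/3 = 242/3.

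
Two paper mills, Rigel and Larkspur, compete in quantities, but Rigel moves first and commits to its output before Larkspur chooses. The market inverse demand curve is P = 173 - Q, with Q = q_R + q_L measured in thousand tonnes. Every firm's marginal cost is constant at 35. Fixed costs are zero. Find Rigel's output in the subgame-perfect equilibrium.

69

The follower Larkspur best-responds to any q_R: π_L = (173 - Q)q_L - 35q_L.
∂π_L/∂q_L = 138 - q_R - 2q_L = 0 gives the reaction function q_L = (138 - q_R)/2.
The leader anticipates this reaction. Substituting into P = 173 - Q gives P = 104 - (1/2)q_R, so π_R = (104 - (1/2)q_R)q_R - 35q_R.
Leader FOC: 69 - q_R = 0, so q_R = 69.
Then q_L = (138 - 69)/2 = 69/2.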